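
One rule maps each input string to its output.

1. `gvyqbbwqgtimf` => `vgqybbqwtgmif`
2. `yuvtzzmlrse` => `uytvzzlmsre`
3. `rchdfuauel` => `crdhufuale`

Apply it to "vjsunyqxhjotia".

jvusynxqjhtoai

What's happening: swap each adjacent pair of characters (1↔2, 3↔4, ...).
On "vjsunyqxhjotia" that produces "jvusynxqjhtoai".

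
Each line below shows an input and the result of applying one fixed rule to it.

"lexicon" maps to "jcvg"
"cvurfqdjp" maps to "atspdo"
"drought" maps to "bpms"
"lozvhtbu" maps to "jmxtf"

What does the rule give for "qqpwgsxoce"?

The pattern: delete the last 3 characters, then shift every letter 2 places backward in the alphabet (wrapping around).
Applying both steps to "qqpwgsxoce": "qqpwgsx", then "oonueqv".

oonueqv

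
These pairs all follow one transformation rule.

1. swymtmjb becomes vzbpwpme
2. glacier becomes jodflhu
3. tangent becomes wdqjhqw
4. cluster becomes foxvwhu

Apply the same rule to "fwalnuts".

The pattern: shift every letter 3 places forward in the alphabet (wrapping around).
For "fwalnuts" the result is "izdoqxwv".

izdoqxwv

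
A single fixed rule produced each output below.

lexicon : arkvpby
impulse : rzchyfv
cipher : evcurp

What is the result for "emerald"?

qzrenyr

The rule is to shift every letter 13 places forward in the alphabet (wrapping around) — i.e. ROT13, then swap the first and last characters.
On "emerald": the first step gives "rzrenyq", and the second then gives "qzrenyr".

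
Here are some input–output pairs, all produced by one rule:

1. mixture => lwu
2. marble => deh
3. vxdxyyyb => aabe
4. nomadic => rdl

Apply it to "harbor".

The pattern: keep every other character starting from the second (positions 2nd, 4th, 6th, ...), then shift every letter 3 places forward in the alphabet (wrapping around).
Applying both steps to "harbor": "abr", then "deu".

deu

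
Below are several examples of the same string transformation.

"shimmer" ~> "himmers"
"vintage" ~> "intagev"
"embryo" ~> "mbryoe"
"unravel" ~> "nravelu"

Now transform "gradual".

Looking at the pairs, the operation is to move the first character to the end.
Applying that to "gradual" gives "radualg".

radualg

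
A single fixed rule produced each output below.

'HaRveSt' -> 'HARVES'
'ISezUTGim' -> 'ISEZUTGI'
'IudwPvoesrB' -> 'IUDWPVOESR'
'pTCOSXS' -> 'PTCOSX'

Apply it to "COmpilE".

Each output is the input with this applied: delete the last character, then convert every letter to uppercase.
Working it through for "COmpilE": intermediate "COmpil", final "COMPIL".

COMPIL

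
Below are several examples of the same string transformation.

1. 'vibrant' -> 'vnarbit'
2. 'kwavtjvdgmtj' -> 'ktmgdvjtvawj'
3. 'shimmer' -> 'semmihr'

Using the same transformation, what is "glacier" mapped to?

Looking at the pairs, the operation is to swap the first and last characters, then reverse the string.
"glacier" → "rlacieg" → "geicalr".

geicalr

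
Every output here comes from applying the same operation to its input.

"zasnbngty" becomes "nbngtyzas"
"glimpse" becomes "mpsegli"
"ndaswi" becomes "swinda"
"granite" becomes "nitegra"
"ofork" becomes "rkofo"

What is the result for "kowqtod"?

The transformation: move the first 3 characters to the end (rotate left by 3).
Applying that to "kowqtod" gives "qtodkow".

qtodkow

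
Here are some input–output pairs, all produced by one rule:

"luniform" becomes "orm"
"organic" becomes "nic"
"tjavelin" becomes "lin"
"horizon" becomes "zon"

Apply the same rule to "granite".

Rule — keep only the last 3 characters.
For "granite" the result is "ite".

ite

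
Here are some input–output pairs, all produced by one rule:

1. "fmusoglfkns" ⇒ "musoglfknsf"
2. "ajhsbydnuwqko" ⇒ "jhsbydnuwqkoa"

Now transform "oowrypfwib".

Rule — move the first character to the end.
Applying that to "oowrypfwib" gives "owrypfwibo".

owrypfwibo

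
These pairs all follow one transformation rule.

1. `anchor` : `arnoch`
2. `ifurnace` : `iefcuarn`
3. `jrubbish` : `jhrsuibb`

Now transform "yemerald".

ydelmaer

Rule — take characters alternately from the front and the back (1st, last, 2nd, 2nd-last, ...).
For "yemerald" the result is "ydelmaer".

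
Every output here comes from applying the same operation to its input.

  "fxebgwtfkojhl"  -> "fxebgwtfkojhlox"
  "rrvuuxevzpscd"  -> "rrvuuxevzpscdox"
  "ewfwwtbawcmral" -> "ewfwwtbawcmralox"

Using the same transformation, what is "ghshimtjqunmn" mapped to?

ghshimtjqunmnox

The transformation: append "ox".
Doing the same to "ghshimtjqunmn": "ghshimtjqunmnox".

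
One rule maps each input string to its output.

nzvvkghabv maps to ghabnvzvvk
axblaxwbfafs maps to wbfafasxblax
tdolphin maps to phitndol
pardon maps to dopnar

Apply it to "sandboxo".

boxsoand

In each case the input is transformed by: swap the first and last characters, then swap the front and back halves of the string.
"sandboxo" → "oandboxs" → "boxsoand".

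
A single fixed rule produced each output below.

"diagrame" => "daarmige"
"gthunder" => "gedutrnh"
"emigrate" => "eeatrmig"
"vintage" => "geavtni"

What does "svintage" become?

Looking at the pairs, the operation is to sort the characters into reverse alphabetical order, then move the last 3 characters to the front (rotate right by 3).
"svintage" → "vtsnigea" → "geavtsni".

geavtsni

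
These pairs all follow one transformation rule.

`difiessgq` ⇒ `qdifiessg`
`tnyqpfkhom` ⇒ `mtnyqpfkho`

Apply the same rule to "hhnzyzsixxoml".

The rule is to move the last character to the front.
Doing the same to "hhnzyzsixxoml": "lhhnzyzsixxom".

lhhnzyzsixxom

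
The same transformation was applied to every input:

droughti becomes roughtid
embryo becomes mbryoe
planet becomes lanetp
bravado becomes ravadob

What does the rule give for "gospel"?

ospelg

The transformation: move the first character to the end.
Doing the same to "gospel": "ospelg".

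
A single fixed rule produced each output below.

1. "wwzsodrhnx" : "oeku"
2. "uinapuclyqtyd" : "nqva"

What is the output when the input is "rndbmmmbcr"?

In each case the input is transformed by: shift every letter 3 places backward in the alphabet (wrapping around), then keep only the last 4 characters.
On "rndbmmmbcr": the first step gives "okayjjjyzo", and the second then gives "jyzo".

jyzo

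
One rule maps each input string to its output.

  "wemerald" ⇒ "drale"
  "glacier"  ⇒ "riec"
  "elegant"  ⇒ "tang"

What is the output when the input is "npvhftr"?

rfth

In each case the input is transformed by: delete the first 3 characters, then swap the first and last characters.
Applying both steps to "npvhftr": "hftr", then "rfth".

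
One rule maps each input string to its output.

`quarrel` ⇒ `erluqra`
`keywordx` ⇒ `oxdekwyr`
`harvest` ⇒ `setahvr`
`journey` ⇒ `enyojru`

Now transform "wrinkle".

The transformation: swap each adjacent pair of characters (1↔2, 3↔4, ...), then move the last 3 characters to the front (rotate right by 3).
For "wrinkle", step one produces "rwnilke"; step two turns that into "lkerwni".

lkerwni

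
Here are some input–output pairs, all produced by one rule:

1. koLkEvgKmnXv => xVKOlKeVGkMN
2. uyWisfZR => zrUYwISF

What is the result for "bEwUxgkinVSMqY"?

Looking at the pairs, the operation is to move the last 2 characters to the front (rotate right by 2), then flip the case of every letter.
On "bEwUxgkinVSMqY": the first step gives "qYbEwUxgkinVSM", and the second then gives "QyBeWuXGKINvsm".

QyBeWuXGKINvsm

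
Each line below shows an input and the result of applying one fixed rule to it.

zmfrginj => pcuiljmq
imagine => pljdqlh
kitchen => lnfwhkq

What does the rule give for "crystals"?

What's happening: shift every letter 3 places forward in the alphabet (wrapping around), then swap each adjacent pair of characters (1↔2, 3↔4, ...).
Starting from "crystals": after the first operation, "fubvwdov"; after the second, "ufvbdwvo".

ufvbdwvo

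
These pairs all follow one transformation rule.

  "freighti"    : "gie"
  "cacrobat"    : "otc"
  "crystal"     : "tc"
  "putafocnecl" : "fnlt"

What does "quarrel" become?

rq

Each output is the input with this applied: move the first 3 characters to the end (rotate left by 3), then keep one character in every 3, starting at position 2 (positions 2nd, 5th, 8th, ...).
On "quarrel": the first step gives "rrelqua", and the second then gives "rq".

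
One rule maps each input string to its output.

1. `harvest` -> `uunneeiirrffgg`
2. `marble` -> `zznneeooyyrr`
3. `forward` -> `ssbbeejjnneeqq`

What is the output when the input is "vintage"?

Rule — shift every letter 13 places forward in the alphabet (wrapping around) — i.e. ROT13, then double every character.
Applying both steps to "vintage": "ivagntr", then "iivvaaggnnttrr".

iivvaaggnnttrr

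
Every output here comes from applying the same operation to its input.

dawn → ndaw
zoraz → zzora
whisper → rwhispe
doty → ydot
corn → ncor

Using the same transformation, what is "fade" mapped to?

efad

Rule — move the last character to the front.
For "fade" the result is "efad".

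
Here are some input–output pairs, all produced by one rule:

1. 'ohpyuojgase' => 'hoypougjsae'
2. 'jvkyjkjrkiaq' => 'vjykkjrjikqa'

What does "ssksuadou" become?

ssskauodu

The rule is to swap each adjacent pair of characters (1↔2, 3↔4, ...).
For "ssksuadou" the result is "ssskauodu".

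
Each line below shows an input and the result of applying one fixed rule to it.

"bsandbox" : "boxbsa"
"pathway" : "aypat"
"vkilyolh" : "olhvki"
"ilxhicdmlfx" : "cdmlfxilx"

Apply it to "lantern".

rnlan

The pattern: move the first 3 characters to the end (rotate left by 3), then delete the first 2 characters.
Applying that to "lantern" gives "rnlan".
(Check on "pathway": → "hwaypat" → "aypat" ✓)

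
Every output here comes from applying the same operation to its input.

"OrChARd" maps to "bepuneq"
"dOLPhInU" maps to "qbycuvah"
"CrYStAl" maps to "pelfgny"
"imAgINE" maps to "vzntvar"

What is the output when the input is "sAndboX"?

fnaqobk

Looking at the pairs, the operation is to shift every letter 13 places forward in the alphabet (wrapping around) — i.e. ROT13, then convert every letter to lowercase.
For "sAndboX" the result is "fnaqobk".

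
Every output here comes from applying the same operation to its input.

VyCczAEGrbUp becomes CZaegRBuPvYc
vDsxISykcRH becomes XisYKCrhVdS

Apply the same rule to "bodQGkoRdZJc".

qgKOrDzjCBOD

The transformation: flip the case of every letter, then move the first 3 characters to the end (rotate left by 3).
Working it through for "bodQGkoRdZJc": intermediate "BODqgKOrDzjC", final "qgKOrDzjCBOD".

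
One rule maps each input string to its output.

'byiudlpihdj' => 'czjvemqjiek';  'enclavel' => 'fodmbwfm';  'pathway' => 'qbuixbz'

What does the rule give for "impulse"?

jnqvmtf

Rule — shift every letter 1 place forward in the alphabet (wrapping around).
Doing the same to "impulse": "jnqvmtf".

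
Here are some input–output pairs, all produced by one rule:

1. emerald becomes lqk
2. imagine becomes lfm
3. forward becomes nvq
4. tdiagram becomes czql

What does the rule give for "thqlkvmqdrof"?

Rule — keep every other character starting from the second (positions 2nd, 4th, 6th, ...), then shift every letter 1 place backward in the alphabet (wrapping around).
Working it through for "thqlkvmqdrof": intermediate "hlvqrf", final "gkupqe".

gkupqe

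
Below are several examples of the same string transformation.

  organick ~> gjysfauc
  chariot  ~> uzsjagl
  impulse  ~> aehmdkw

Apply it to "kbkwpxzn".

The transformation: shift every letter 8 places backward in the alphabet (wrapping around).
On "kbkwpxzn" that produces "ctcohprf".

ctcohprf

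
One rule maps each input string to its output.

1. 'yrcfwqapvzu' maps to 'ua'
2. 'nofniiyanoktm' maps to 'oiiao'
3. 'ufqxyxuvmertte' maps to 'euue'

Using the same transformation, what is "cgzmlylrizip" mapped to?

ii

The pattern: move the last 2 characters to the front (rotate right by 2), then keep only the vowels.
For "cgzmlylrizip", step one produces "ipcgzmlylriz"; step two turns that into "ii".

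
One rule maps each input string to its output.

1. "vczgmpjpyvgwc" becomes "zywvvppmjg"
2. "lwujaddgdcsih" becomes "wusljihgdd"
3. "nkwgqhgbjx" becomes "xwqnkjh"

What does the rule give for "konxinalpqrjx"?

What's happening: sort the characters into reverse alphabetical order, then delete the last 3 characters.
Doing the same to "konxinalpqrjx": "xxrqponnlk".

xxrqponnlk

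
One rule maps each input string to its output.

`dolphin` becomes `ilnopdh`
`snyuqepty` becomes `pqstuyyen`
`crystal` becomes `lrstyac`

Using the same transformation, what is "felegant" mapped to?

Looking at the pairs, the operation is to sort the characters into alphabetical order, then move the first 2 characters to the end (rotate left by 2).
Working it through for "felegant": intermediate "aeefglnt", final "efglntae".

efglntae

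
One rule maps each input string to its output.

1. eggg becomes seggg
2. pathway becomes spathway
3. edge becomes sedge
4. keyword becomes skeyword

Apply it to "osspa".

Each output is the input with this applied: prepend "s".
So "osspa" becomes "sosspa".

sosspa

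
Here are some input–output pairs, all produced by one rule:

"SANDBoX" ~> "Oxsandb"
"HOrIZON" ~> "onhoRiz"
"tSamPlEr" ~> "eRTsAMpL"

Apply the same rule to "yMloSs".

The transformation: flip the case of every letter, then move the last 2 characters to the front (rotate right by 2).
"yMloSs" → "YmLOsS" → "sSYmLO".

sSYmLO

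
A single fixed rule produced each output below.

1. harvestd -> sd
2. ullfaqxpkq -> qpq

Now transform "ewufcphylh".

pyh

The rule is to keep every other character starting from the second (positions 2nd, 4th, 6th, ...), then delete the first 2 characters.
For "ewufcphylh", step one produces "wfpyh"; step two turns that into "pyh".
(Check on "harvestd": → "avsd" → "sd" ✓)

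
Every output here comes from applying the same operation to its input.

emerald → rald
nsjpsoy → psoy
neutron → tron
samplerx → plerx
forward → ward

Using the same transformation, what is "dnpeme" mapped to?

eme

Looking at the pairs, the operation is to delete the first 3 characters.
On "dnpeme" that produces "eme".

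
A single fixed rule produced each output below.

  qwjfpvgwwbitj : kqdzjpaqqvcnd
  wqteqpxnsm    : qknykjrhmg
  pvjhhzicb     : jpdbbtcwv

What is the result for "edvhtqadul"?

yxpbnkuxof

Looking at the pairs, the operation is to shift every letter 6 places backward in the alphabet (wrapping around).
Doing the same to "edvhtqadul": "yxpbnkuxof".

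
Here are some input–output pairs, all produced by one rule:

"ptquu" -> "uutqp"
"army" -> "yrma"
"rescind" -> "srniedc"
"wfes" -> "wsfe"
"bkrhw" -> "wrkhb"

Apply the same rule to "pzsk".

The pattern: sort the characters into reverse alphabetical order.
Doing the same to "pzsk": "zspk".

zspk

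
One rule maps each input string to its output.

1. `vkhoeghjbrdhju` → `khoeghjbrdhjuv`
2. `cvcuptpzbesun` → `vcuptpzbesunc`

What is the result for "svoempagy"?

voempagys

Looking at the pairs, the operation is to move the first character to the end.
Applying that to "svoempagy" gives "voempagys".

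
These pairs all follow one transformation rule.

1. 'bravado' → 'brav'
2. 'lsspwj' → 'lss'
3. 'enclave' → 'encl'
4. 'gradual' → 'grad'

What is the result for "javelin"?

What's happening: delete the last 3 characters.
On "javelin" that produces "jave".

jave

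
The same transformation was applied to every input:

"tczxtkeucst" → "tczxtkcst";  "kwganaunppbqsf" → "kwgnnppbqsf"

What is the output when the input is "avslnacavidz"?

The rule is to remove every vowel.
So "avslnacavidz" becomes "vslncvdz".

vslncvdz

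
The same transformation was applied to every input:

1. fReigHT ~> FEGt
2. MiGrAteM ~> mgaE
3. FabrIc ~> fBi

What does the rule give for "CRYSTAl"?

Each output is the input with this applied: keep every other character starting from the first (positions 1st, 3rd, 5th, ...), then flip the case of every letter.
For "CRYSTAl", step one produces "CYTl"; step two turns that into "cytL".

cytL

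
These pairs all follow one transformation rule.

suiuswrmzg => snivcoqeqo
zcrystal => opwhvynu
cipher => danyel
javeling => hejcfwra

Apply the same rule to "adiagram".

The pattern: swap the front and back halves of the string, then shift every letter 4 places backward in the alphabet (wrapping around).
Applying both steps to "adiagram": "gramadia", then "cnwiwzew".
(Check on "suiuswrmzg": → "wrmzgsuius" → "snivcoqeqo" ✓)

cnwiwzew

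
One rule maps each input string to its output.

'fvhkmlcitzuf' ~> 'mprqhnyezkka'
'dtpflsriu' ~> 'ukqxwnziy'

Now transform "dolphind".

qumnsiit

Looking at the pairs, the operation is to shift every letter 5 places forward in the alphabet (wrapping around), then move the first 2 characters to the end (rotate left by 2).
Working it through for "dolphind": intermediate "itqumnsi", final "qumnsiit".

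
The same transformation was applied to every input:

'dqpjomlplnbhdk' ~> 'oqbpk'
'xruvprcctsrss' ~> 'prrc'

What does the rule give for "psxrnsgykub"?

nsby

In each case the input is transformed by: keep one character in every 3, starting at position 2 (positions 2nd, 5th, 8th, ...), then swap each adjacent pair of characters (1↔2, 3↔4, ...).
For "psxrnsgykub", step one produces "snyb"; step two turns that into "nsby".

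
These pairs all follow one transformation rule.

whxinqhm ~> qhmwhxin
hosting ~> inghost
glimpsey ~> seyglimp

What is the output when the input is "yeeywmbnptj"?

The rule is to move the last 3 characters to the front (rotate right by 3).
Applying that to "yeeywmbnptj" gives "ptjyeeywmbn".

ptjyeeywmbn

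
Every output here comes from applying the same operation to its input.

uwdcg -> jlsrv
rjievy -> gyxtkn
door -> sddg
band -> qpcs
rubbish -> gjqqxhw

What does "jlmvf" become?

yabku

Each output is the input with this applied: shift every letter 11 places backward in the alphabet (wrapping around).
On "jlmvf" that produces "yabku".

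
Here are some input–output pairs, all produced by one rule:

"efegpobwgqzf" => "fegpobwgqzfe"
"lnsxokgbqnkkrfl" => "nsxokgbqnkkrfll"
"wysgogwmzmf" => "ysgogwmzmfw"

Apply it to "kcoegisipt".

Rule — move the first character to the end.
Doing the same to "kcoegisipt": "coegisiptk".

coegisiptk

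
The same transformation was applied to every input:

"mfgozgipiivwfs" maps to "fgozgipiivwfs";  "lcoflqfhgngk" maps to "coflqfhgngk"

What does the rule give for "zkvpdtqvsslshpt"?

kvpdtqvsslshpt

Rule — delete the first character.
For "zkvpdtqvsslshpt" the result is "kvpdtqvsslshpt".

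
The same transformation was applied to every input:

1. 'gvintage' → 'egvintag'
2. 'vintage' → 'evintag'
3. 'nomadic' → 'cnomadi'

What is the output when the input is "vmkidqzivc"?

cvmkidqziv

The pattern: move the last character to the front.
On "vmkidqzivc" that produces "cvmkidqziv".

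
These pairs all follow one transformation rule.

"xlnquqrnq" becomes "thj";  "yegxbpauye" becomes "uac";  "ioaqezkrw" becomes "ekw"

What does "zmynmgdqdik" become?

The pattern: shift every letter 4 places backward in the alphabet (wrapping around), then keep only the first 3 characters.
On "zmynmgdqdik": the first step gives "viujiczmzeg", and the second then gives "viu".
(Check on "yegxbpauye": → "uactxlwqua" → "uac" ✓)

viu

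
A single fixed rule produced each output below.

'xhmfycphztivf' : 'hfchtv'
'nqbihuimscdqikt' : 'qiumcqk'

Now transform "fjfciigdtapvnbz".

Rule — keep every other character starting from the second (positions 2nd, 4th, 6th, ...).
For "fjfciigdtapvnbz" the result is "jcidavb".

jcidavb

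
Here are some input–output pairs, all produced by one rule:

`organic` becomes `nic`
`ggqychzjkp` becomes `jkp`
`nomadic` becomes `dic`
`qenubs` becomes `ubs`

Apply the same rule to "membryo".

The transformation: keep only the last 3 characters.
For "membryo" the result is "ryo".

ryo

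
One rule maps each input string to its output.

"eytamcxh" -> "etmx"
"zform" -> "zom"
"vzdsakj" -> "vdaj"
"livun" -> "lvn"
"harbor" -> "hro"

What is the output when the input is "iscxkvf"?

Each output is the input with this applied: keep every other character starting from the first (positions 1st, 3rd, 5th, ...).
Applying that to "iscxkvf" gives "ickf".

ickf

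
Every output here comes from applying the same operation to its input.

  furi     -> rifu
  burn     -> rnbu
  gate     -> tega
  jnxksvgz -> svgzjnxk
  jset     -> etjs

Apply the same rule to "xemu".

The rule is to swap the front and back halves of the string.
On "xemu" that produces "muxe".

muxe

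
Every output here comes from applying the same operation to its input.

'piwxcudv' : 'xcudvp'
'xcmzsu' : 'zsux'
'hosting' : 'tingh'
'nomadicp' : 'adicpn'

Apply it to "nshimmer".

immern

What's happening: move the first 3 characters to the end (rotate left by 3), then delete the last 2 characters.
Applying both steps to "nshimmer": "immernsh", then "immern".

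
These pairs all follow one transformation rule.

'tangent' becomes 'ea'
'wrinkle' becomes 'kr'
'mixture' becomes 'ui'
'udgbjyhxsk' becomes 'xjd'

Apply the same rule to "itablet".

Looking at the pairs, the operation is to reverse the string, then keep one character in every 3, starting at position 3 (positions 3rd, 6th, 9th, ...).
For "itablet", step one produces "telbati"; step two turns that into "lt".

lt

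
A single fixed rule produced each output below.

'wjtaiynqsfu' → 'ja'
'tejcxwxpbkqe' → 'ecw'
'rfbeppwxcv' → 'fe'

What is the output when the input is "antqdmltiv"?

nq

The pattern: keep every other character starting from the second (positions 2nd, 4th, 6th, ...), then delete the last 3 characters.
On "antqdmltiv": the first step gives "nqmtv", and the second then gives "nq".
(Check on "wjtaiynqsfu": → "jayqf" → "ja" ✓)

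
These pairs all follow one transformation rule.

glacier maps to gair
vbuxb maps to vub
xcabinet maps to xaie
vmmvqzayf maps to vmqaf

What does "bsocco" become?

boc

The rule is to keep every other character starting from the first (positions 1st, 3rd, 5th, ...).
For "bsocco" the result is "boc".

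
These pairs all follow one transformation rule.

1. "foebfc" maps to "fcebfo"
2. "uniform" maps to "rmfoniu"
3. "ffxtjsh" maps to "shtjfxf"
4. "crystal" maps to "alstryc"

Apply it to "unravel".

elavnru

Rule — reverse the string, then swap each adjacent pair of characters (1↔2, 3↔4, ...).
"unravel" → "levarnu" → "elavnru".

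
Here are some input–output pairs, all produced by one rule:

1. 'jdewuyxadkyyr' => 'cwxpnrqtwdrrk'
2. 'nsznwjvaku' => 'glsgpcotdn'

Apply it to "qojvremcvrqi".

Rule — shift every letter 7 places backward in the alphabet (wrapping around).
"qojvremcvrqi" → "jhcokxfvokjb".

jhcokxfvokjb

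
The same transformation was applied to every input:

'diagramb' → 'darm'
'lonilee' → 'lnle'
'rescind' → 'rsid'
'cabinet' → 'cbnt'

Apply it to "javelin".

jvln

The transformation: keep every other character starting from the first (positions 1st, 3rd, 5th, ...).
For "javelin" the result is "jvln".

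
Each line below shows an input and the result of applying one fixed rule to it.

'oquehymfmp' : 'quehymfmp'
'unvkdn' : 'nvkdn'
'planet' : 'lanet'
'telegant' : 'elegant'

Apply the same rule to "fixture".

ixture

In each case the input is transformed by: delete the first character.
"fixture" → "ixture".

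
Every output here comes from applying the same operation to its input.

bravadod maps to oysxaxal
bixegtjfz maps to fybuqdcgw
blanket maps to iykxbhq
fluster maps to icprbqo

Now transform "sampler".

xpmjbio

What's happening: shift every letter 3 places backward in the alphabet (wrapping around), then swap each adjacent pair of characters (1↔2, 3↔4, ...).
Starting from "sampler": after the first operation, "pxjmibo"; after the second, "xpmjbio".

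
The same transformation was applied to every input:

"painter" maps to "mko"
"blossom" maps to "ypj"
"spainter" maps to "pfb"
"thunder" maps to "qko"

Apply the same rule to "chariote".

The pattern: keep one character in every 3, starting at position 1 (positions 1st, 4th, 7th, ...), then shift every letter 3 places backward in the alphabet (wrapping around).
"chariote" → "crt" → "zoq".

zoq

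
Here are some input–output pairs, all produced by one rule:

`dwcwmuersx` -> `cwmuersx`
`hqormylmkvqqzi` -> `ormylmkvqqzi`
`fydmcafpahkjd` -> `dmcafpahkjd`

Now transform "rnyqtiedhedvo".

yqtiedhedvo

What's happening: delete the first 2 characters.
On "rnyqtiedhedvo" that produces "yqtiedhedvo".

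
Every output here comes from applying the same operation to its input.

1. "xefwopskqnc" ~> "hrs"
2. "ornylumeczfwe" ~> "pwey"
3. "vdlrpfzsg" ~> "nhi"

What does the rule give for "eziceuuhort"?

kwq

The pattern: keep one character in every 3, starting at position 3 (positions 3rd, 6th, 9th, ...), then shift every letter 2 places forward in the alphabet (wrapping around).
On "eziceuuhort": the first step gives "iuo", and the second then gives "kwq".
(Check on "vdlrpfzsg": → "lfg" → "nhi" ✓)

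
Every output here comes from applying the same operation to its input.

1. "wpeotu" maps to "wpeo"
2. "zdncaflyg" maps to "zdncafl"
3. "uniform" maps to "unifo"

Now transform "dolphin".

The pattern: delete the last 2 characters.
On "dolphin" that produces "dolph".

dolph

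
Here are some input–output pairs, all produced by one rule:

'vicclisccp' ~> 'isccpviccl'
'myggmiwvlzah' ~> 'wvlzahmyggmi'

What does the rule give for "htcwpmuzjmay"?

uzjmayhtcwpm

What's happening: swap the front and back halves of the string.
Applying that to "htcwpmuzjmay" gives "uzjmayhtcwpm".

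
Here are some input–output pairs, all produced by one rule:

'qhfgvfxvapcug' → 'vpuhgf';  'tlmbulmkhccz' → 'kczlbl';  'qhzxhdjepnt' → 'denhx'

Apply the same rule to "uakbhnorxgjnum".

In each case the input is transformed by: keep every other character starting from the second (positions 2nd, 4th, 6th, ...), then move the last 3 characters to the front (rotate right by 3).
"uakbhnorxgjnum" → "abnrgnm" → "gnmabnr".
(Check on "qhzxhdjepnt": → "hxden" → "denhx" ✓)

gnmabnr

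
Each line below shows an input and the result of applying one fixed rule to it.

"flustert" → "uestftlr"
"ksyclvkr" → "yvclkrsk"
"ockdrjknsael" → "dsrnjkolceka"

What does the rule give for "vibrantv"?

What's happening: take characters alternately from the front and the back (1st, last, 2nd, 2nd-last, ...), then swap the front and back halves of the string.
On "vibrantv": the first step gives "vvitbnra", and the second then gives "bnravvit".

bnravvit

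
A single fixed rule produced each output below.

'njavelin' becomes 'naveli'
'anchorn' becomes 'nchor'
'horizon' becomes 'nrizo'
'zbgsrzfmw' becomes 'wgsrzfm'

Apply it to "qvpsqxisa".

apsqxis

Each output is the input with this applied: delete the first 2 characters, then move the last character to the front.
For "qvpsqxisa", step one produces "psqxisa"; step two turns that into "apsqxis".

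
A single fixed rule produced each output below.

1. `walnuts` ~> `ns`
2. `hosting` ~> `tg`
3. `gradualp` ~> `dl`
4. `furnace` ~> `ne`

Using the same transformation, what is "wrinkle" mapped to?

Each output is the input with this applied: move the first character to the end, then keep one character in every 3, starting at position 3 (positions 3rd, 6th, 9th, ...).
Applying that to "wrinkle" gives "ne".

ne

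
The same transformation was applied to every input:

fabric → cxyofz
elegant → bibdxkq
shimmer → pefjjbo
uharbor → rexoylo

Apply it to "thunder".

qerkabo

What's happening: shift every letter 3 places backward in the alphabet (wrapping around).
Applying that to "thunder" gives "qerkabo".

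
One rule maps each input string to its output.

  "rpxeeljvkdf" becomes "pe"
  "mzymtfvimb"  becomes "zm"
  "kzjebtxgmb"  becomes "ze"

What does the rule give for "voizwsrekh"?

The rule is to keep every other character starting from the second (positions 2nd, 4th, 6th, ...), then delete the last 3 characters.
Working it through for "voizwsrekh": intermediate "ozseh", final "oz".

oz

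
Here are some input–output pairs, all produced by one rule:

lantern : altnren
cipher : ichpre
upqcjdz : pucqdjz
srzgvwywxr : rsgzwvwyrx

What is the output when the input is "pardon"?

apdrno

The rule is to swap each adjacent pair of characters (1↔2, 3↔4, ...).
So "pardon" becomes "apdrno".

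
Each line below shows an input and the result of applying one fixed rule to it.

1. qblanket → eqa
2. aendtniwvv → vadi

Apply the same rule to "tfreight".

hte

Rule — keep one character in every 3, starting at position 1 (positions 1st, 4th, 7th, ...), then move the last character to the front.
Working it through for "tfreight": intermediate "teh", final "hte".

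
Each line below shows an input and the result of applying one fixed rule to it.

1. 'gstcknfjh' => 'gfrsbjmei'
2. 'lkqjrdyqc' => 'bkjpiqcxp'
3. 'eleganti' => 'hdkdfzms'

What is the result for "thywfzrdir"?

The transformation: move the last character to the front, then shift every letter 1 place backward in the alphabet (wrapping around).
Doing the same to "thywfzrdir": "qsgxveyqch".

qsgxveyqch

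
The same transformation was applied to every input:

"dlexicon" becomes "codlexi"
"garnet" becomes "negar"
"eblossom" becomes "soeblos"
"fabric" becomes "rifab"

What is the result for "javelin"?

What's happening: delete the last character, then move the last 2 characters to the front (rotate right by 2).
On "javelin": the first step gives "javeli", and the second then gives "lijave".

lijave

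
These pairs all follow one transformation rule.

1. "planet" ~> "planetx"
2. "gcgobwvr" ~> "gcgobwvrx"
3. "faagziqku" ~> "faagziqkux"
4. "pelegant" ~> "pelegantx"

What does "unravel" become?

Each output is the input with this applied: append "x".
Doing the same to "unravel": "unravelx".

unravelx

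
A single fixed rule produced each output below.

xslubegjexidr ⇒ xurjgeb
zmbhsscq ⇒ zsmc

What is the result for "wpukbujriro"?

wurojb

The pattern: sort the characters into reverse alphabetical order, then keep every other character starting from the first (positions 1st, 3rd, 5th, ...).
Working it through for "wpukbujriro": intermediate "wuurrpokjib", final "wurojb".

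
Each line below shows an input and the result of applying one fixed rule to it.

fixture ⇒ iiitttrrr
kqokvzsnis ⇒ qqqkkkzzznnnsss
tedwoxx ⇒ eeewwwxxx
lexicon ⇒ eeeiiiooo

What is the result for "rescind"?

Each output is the input with this applied: keep every other character starting from the second (positions 2nd, 4th, 6th, ...), then repeat every character 3 times.
On "rescind": the first step gives "ecn", and the second then gives "eeecccnnn".

eeecccnnn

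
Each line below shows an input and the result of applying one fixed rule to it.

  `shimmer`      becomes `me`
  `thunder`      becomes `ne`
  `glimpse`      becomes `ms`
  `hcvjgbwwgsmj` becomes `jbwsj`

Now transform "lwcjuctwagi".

Each output is the input with this applied: delete the first 2 characters, then keep every other character starting from the second (positions 2nd, 4th, 6th, ...).
"lwcjuctwagi" → "cjuctwagi" → "jcwg".
(Check on "thunder": → "under" → "ne" ✓)

jcwg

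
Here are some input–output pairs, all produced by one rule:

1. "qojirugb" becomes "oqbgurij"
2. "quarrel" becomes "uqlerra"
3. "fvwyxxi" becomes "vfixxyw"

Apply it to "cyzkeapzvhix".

ycxihvzpaekz

The pattern: move the first 2 characters to the end (rotate left by 2), then reverse the string.
On "cyzkeapzvhix": the first step gives "zkeapzvhixcy", and the second then gives "ycxihvzpaekz".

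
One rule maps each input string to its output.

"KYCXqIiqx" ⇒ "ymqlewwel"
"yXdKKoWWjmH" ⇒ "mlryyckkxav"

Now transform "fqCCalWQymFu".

Looking at the pairs, the operation is to shift every letter 12 places backward in the alphabet (wrapping around), then convert every letter to lowercase.
On "fqCCalWQymFu" that produces "teqqozkemati".

teqqozkemati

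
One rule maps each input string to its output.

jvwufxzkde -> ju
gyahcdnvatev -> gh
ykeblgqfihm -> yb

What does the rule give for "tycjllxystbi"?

tj

Each output is the input with this applied: keep one character in every 3, starting at position 1 (positions 1st, 4th, 7th, ...), then delete the last 2 characters.
Applying that to "tycjllxystbi" gives "tj".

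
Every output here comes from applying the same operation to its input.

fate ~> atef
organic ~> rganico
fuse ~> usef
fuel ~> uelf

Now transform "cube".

ubec

Looking at the pairs, the operation is to move the first character to the end.
On "cube" that produces "ubec".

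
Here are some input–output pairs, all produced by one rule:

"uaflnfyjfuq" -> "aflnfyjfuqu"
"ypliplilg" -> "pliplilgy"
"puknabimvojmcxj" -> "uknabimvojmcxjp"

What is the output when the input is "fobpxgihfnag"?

The rule is to move the first character to the end.
On "fobpxgihfnag" that produces "obpxgihfnagf".

obpxgihfnagf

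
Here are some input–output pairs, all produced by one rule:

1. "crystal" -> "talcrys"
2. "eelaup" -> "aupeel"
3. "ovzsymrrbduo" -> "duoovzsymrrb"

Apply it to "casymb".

Rule — move the last 3 characters to the front (rotate right by 3).
Applying that to "casymb" gives "ymbcas".

ymbcas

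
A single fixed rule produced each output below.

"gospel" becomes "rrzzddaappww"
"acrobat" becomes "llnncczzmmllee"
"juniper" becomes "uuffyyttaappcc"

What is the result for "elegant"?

The transformation: double every character, then shift every letter 11 places forward in the alphabet (wrapping around).
Working it through for "elegant": intermediate "eelleeggaanntt", final "ppwwpprrllyyee".

ppwwpprrllyyee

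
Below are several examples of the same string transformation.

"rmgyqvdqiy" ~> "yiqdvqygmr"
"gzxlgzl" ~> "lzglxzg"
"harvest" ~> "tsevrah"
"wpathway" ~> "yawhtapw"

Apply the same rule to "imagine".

The rule is to reverse the string.
Doing the same to "imagine": "enigami".

enigami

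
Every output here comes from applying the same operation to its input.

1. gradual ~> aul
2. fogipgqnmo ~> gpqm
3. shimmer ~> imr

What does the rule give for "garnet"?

re

What's happening: delete the first character, then keep every other character starting from the second (positions 2nd, 4th, 6th, ...).
Applying that to "garnet" gives "re".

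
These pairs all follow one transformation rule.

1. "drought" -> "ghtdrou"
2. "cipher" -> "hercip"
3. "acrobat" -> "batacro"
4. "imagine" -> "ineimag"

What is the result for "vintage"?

Looking at the pairs, the operation is to move the last 3 characters to the front (rotate right by 3).
So "vintage" becomes "agevint".

agevint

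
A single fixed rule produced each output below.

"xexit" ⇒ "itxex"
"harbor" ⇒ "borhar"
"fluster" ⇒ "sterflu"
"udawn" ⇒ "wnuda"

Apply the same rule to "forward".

wardfor

Each output is the input with this applied: move the first 3 characters to the end (rotate left by 3).
Applying that to "forward" gives "wardfor".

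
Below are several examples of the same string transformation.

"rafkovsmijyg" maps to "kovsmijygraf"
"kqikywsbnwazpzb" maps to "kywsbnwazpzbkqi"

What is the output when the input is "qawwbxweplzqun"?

wbxweplzqunqaw

The pattern: move the first 3 characters to the end (rotate left by 3).
"qawwbxweplzqun" → "wbxweplzqunqaw".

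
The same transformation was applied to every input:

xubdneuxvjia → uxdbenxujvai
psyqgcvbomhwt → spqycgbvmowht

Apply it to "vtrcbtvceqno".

tvcrtbcvqeon

The transformation: swap each adjacent pair of characters (1↔2, 3↔4, ...).
"vtrcbtvceqno" → "tvcrtbcvqeon".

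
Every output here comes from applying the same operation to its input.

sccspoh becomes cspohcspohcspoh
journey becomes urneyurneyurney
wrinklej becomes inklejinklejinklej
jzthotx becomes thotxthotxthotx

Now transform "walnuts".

lnutslnutslnuts

Rule — delete the first 2 characters, then write the whole string 3 times in a row.
On "walnuts" that produces "lnutslnutslnuts".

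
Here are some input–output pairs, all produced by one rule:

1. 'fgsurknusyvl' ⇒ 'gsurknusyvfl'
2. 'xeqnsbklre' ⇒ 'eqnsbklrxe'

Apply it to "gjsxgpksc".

jsxgpksgc

What's happening: swap the first and last characters, then move the first character to the end.
Applying that to "gjsxgpksc" gives "jsxgpksgc".
(Check on "fgsurknusyvl": → "lgsurknusyvf" → "gsurknusyvfl" ✓)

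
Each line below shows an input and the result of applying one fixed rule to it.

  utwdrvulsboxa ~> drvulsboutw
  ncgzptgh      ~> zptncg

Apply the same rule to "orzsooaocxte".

The transformation: delete the last 2 characters, then move the first 3 characters to the end (rotate left by 3).
"orzsooaocxte" → "orzsooaocx" → "sooaocxorz".

sooaocxorz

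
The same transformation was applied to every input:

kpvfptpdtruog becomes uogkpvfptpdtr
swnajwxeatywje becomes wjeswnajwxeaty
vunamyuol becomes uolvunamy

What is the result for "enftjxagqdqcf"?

qcfenftjxagqd

The pattern: move the last 3 characters to the front (rotate right by 3).
"enftjxagqdqcf" → "qcfenftjxagqd".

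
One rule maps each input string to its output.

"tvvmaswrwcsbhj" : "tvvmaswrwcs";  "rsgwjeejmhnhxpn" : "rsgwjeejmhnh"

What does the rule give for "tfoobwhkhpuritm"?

tfoobwhkhpur

In each case the input is transformed by: delete the last 3 characters.
So "tfoobwhkhpuritm" becomes "tfoobwhkhpur".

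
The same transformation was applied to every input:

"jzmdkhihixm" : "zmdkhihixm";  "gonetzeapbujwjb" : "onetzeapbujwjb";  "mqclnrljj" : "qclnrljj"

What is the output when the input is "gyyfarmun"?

The pattern: delete the first character.
Applying that to "gyyfarmun" gives "yyfarmun".

yyfarmun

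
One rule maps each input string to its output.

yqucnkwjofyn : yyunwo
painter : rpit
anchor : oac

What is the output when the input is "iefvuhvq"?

The rule is to keep every other character starting from the first (positions 1st, 3rd, 5th, ...), then move the last character to the front.
Doing the same to "iefvuhvq": "vifu".

vifu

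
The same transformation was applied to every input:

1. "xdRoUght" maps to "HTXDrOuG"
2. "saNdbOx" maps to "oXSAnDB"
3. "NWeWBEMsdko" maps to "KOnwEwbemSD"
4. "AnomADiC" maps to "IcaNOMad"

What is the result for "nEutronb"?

Looking at the pairs, the operation is to move the last 2 characters to the front (rotate right by 2), then flip the case of every letter.
Applying that to "nEutronb" gives "NBNeUTRO".
(Check on "AnomADiC": → "iCAnomAD" → "IcaNOMad" ✓)

NBNeUTRO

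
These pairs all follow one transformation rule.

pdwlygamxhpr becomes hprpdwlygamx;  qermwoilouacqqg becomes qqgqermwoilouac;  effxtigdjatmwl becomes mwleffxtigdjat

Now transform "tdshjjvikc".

The rule is to move the last 3 characters to the front (rotate right by 3).
Doing the same to "tdshjjvikc": "ikctdshjjv".

ikctdshjjv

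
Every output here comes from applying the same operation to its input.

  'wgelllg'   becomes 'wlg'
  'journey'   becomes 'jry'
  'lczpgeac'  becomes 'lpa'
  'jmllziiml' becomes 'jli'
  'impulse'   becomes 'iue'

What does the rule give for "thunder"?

tnr

Looking at the pairs, the operation is to keep one character in every 3, starting at position 1 (positions 1st, 4th, 7th, ...).
"thunder" → "tnr".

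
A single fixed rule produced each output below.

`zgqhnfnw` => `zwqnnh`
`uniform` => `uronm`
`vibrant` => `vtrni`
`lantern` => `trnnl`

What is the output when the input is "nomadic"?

onmid

In each case the input is transformed by: sort the characters into reverse alphabetical order, then delete the last 2 characters.
Applying that to "nomadic" gives "onmid".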